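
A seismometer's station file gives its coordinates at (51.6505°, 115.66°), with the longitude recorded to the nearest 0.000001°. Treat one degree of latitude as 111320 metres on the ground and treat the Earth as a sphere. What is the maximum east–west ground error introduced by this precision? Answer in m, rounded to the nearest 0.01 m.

0.03 m

Rounding to 6 decimal places leaves the longitude within ±5e-07° of the true value.
At latitude 51.6505° a degree of longitude spans 111320 m × cos 51.6505° = 111320 × 0.6205 ≈ 69069.3 m.
Maximum E–W displacement: 5e-07 × 69069.3 = 0.0345346 m.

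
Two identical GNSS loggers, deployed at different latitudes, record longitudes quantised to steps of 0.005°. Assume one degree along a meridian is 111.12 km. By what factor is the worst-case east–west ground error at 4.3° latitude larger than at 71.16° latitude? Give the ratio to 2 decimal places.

With a 0.005° grid the true value lies within half a step, ±0.005°/2 = ±0.0025°, of the stored one.
At 4.3°: 0.0025° × 111120 × cos 4.3° = 0.0025 × 111120 × 0.9972 ≈ 277.02 m.
Error at 71.16° = 0.0025° × 111120 × cos 71.16° ≈ 277.8 × 0.3229 = 89.709 m.
The ratio reduces to cos 4.3° / cos 71.16° = 0.9972/0.3229 ≈ 3.0880.

3.09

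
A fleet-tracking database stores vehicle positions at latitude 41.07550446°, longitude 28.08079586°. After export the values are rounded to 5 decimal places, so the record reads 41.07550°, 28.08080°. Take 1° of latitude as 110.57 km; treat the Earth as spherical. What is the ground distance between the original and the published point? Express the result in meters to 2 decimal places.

Δlat = 41.07550446 − 41.07550 = +0.00000446°; Δlon = 28.08079586 − 28.08080 = -0.00000414°.
N–S: 0.00000446° × 110570 m/° = 0.493142 m.
East–west at this latitude: -0.00000414° × 110570 × cos 41.0755° ≈ -0.00000414 × 83352.6 = -0.34508 m.
Distance: √(0.493142² + 0.34508²) ≈ 0.601888 m.

0.60 meters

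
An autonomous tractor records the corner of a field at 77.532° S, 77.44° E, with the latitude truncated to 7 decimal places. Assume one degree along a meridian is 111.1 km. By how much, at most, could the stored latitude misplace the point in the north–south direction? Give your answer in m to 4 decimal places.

Truncating at 7 decimal places can drop up to a full unit in the last place, so the latitude may be off by as much as 1e-07°.
North–south distance: 1e-07° × 111100 m/° = 0.01111 m.

0.0111 m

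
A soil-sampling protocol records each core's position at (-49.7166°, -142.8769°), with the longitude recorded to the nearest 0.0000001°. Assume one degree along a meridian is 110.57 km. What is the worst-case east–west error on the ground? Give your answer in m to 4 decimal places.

Rounding to 7 decimal places leaves the longitude within ±5e-08° of the true value.
One degree of longitude at 49.7166° is 110570 × cos 49.7166° ≈ 110570 × 0.6466 = 71491.1 m.
East–west error: 5e-08° × 71491.1 m/° ≈ 0.00357456 m.

0.0036 m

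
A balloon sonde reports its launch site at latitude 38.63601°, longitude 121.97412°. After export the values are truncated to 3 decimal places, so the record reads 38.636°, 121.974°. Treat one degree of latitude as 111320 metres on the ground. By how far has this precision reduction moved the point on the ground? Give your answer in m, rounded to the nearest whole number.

10 m

The latitude changed by +0.00001° and the longitude by +0.00012°.
N–S: 0.00001° × 111320 m/° = 1.1132 m.
East–west at this latitude: 0.00012° × 111320 × cos 38.636° ≈ 0.00012 × 86955.2 = 10.4346 m.
Hypotenuse of the two orthogonal shifts: √(1.1132² + 10.4346²) = 10.4938 m.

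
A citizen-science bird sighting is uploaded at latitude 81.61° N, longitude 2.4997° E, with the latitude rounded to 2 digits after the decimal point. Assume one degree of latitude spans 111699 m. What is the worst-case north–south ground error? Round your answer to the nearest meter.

Rounding to 2 decimal places leaves the latitude within ±0.005° of the true value.
So the N–S error is at most 0.005 × 111699 = 558.495 m.

558 meters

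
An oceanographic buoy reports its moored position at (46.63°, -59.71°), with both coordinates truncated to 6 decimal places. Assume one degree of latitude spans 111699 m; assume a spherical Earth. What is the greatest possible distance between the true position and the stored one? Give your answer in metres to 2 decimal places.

Truncating at 6 decimal places can drop up to a full unit in the last place, so each coordinate may be off by as much as 1e-06°.
North–south component: 1e-06° × 111699 = 0.111699 m.
East–west component at 46.63°: 1e-06° × 111699 × cos 46.63° ≈ 1e-06 × 76704.5 ≈ 0.0767045 m.
The two errors are perpendicular, so the maximum displacement is √(0.111699² + 0.0767045²) ≈ 0.1355 m.

0.14 metres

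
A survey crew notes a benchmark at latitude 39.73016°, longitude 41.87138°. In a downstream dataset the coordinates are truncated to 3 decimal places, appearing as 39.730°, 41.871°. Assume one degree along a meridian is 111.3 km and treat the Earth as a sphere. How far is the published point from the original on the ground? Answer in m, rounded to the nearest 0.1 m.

37.1 m

Δlat = 39.73016 − 39.730 = +0.00016°; Δlon = 41.87138 − 41.871 = +0.00038°.
N–S: 0.00016° × 111300 m/° = 17.808 m.
East–west at this latitude: 0.00038° × 111300 × cos 39.73° ≈ 0.00038 × 85596.9 = 32.5268 m.
Combined displacement = (17.808² + 32.5268²)^½ ≈ 37.0826 m.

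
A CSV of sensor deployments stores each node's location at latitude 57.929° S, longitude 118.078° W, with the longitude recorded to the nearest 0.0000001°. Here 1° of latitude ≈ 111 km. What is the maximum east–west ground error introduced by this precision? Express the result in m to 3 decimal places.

Rounding to 7 decimal places leaves the longitude within ±5e-08° of the true value.
Parallels shrink by cos φ, so at 57.929° a degree of longitude is 111000 × 0.5310 ≈ 58937.6 m.
Maximum E–W displacement: 5e-08 × 58937.6 = 0.00294688 m.

0.003 m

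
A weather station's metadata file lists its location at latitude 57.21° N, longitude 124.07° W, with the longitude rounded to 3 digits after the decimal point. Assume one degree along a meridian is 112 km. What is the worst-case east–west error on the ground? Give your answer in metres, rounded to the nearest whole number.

Rounding to 3 decimal places leaves the longitude within ±0.0005° of the true value.
At latitude 57.21° a degree of longitude spans 112000 m × cos 57.21° = 112000 × 0.5416 ≈ 60654.9 m.
Maximum E–W displacement: 0.0005 × 60654.9 = 30.3274 m.

30 metres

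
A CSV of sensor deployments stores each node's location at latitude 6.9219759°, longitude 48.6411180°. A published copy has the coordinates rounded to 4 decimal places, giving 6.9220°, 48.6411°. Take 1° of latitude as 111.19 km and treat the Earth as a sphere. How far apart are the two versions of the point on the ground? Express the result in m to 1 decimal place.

3.3 m

Δlat = 6.9219759 − 6.9220 = -0.0000241°; Δlon = 48.6411180 − 48.6411 = +0.0000180°.
N–S: -0.0000241° × 111190 m/° = -2.67968 m.
East–west at this latitude: 0.0000180° × 111190 × cos 6.922° ≈ 0.0000180 × 110380 = 1.98683 m.
Combined displacement = (2.67968² + 1.98683²)^½ ≈ 3.33589 m.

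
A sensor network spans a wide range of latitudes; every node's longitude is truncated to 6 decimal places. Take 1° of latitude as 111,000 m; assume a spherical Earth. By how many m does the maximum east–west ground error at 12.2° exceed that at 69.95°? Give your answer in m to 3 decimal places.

Truncating at 6 decimal places can drop up to a full unit in the last place, so the longitude may be off by as much as 1e-06°.
Error at 12.2° = 1e-06° × 111000 × cos 12.2° ≈ 0.111 × 0.9774 = 0.10849 m.
At 69.95°: 1e-06° × 111000 × cos 69.95° = 1e-06 × 111000 × 0.3428 ≈ 0.038055 m.
Difference: 0.10849 − 0.038055 = 0.070438 m.

0.070 m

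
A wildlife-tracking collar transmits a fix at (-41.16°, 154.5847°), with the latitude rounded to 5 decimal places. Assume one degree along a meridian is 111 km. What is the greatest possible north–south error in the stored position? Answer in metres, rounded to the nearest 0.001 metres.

0.555 metres

Rounding to 5 decimal places leaves the latitude within ±5e-06° of the true value.
Along the meridian that is 5e-06° × 111000 m/° = 0.555 m.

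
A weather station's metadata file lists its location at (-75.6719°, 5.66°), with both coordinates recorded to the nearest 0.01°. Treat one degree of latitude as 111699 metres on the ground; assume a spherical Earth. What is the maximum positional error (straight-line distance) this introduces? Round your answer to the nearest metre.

575 metres

Rounding to 2 decimal places leaves each coordinate within ±0.005° of the true value.
North–south component: 0.005° × 111699 = 558.495 m.
Longitude error → 0.005 × 111699 × cos 75.6719° = 0.005 × 111699 × 0.2475 ≈ 138.213 m.
Worst case both components are at the extreme and orthogonal: √(558.495² + 138.213²) ≈ 575.343 m.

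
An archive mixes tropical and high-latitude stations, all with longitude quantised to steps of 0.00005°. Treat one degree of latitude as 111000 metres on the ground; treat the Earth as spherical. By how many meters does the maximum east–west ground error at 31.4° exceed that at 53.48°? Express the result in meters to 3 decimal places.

0.717 meters

With a 0.00005° grid the true value lies within half a step, ±0.00005°/2 = ±2.5e-05°, of the stored one.
At 31.4°: 2.5e-05° × 111000 × cos 31.4° = 2.5e-05 × 111000 × 0.8536 ≈ 2.3686 m.
At 53.48°: 2.5e-05° × 111000 × cos 53.48° = 2.5e-05 × 111000 × 0.5951 ≈ 1.6514 m.
Difference: 2.3686 − 1.6514 = 0.71719 m.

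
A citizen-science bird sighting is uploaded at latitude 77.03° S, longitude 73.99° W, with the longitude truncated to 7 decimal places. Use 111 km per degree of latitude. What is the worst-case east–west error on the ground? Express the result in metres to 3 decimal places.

Truncating at 7 decimal places can drop up to a full unit in the last place, so the longitude may be off by as much as 1e-07°.
One degree of longitude at 77.03° is 111000 × cos 77.03° ≈ 111000 × 0.2244 = 24912.9 m.
So at most 1e-07° × 24912.9 ≈ 0.00249129 m east–west.

0.002 metres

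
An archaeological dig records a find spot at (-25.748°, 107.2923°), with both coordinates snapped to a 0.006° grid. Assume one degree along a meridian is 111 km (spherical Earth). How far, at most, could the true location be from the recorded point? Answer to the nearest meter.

With a 0.006° grid the true value lies within half a step, ±0.006°/2 = ±0.003°, of the stored one.
N–S: 0.003° × 111000 m/° = 333 m.
E–W at 25.748°: 0.003° × 111000 × cos 25.748° = 0.003 × 111000 × 0.9007 ≈ 299.938 m.
Combining orthogonally: (333² + 299.938²)^½ ≈ 448.165 m.

448 meters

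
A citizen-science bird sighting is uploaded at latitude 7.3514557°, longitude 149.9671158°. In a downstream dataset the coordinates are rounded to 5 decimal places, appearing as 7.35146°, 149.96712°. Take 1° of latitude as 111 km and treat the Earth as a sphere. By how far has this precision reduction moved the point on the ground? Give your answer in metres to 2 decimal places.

0.66 metres

The latitude changed by -0.0000043° and the longitude by -0.0000042°.
North–south shift: -0.0000043 × 111000 = -0.4773 m.
East–west at this latitude: -0.0000042° × 111000 × cos 7.35146° ≈ -0.0000042 × 110088 = -0.462368 m.
Distance: √(0.4773² + 0.462368²) ≈ 0.664529 m.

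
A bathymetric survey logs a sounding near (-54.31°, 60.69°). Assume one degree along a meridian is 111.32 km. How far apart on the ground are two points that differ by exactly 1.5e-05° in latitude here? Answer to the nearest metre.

1.5e-05° × 111320 m/° = 1.6698 m.

2 metres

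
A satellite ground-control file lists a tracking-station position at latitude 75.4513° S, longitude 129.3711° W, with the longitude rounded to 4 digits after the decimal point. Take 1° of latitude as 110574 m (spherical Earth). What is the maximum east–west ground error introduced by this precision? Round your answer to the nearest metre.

Rounding to 4 decimal places leaves the longitude within ±5e-05° of the true value.
One degree of longitude at 75.4513° is 110574 × cos 75.4513° ≈ 110574 × 0.2512 = 27776.5 m.
Maximum E–W displacement: 5e-05 × 27776.5 = 1.38883 m.

1 metres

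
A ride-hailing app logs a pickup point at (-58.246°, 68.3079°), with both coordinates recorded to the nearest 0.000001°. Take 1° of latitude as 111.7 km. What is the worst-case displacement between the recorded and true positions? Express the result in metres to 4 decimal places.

0.0631 metres

Rounding to 6 decimal places leaves each coordinate within ±5e-07° of the true value.
N–S: 5e-07° × 111700 m/° = 0.05585 m.
Longitude error → 5e-07 × 111700 × cos 58.246° = 5e-07 × 111700 × 0.5263 ≈ 0.0293924 m.
Combining orthogonally: (0.05585² + 0.0293924²)^½ ≈ 0.0631121 m.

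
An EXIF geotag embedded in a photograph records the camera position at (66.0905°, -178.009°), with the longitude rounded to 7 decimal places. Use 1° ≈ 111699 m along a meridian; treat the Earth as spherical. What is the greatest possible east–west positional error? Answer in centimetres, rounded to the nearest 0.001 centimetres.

Rounding to 7 decimal places leaves the longitude within ±5e-08° of the true value.
Parallels shrink by cos φ, so at 66.0905° a degree of longitude is 111699 × 0.4053 ≈ 45270.8 m.
East–west error: 5e-08° × 45270.8 m/° ≈ 0.00226354 m.
That is 0.00226354 m = 0.22635 cm.

0.226 centimetres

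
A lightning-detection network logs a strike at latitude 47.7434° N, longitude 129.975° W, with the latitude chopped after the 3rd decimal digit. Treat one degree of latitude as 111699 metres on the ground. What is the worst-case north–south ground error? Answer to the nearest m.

112 m

Truncating at 3 decimal places can drop up to a full unit in the last place, so the latitude may be off by as much as 0.001°.
Along the meridian that is 0.001° × 111699 m/° = 111.699 m.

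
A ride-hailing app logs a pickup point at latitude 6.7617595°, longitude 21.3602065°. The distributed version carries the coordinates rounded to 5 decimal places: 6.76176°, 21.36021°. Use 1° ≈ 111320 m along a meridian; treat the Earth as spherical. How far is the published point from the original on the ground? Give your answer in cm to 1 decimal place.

Δlat = 6.7617595 − 6.76176 = -0.0000005°; Δlon = 21.3602065 − 21.36021 = -0.0000035°.
North–south shift: -0.0000005 × 111320 = -0.05566 m.
E–W at 6.76176°: -0.0000035° × 111320 × cos 6.76176° = -0.0000035 × 111320 × 0.9930 ≈ -0.38691 m.
Hypotenuse of the two orthogonal shifts: √(0.05566² + 0.38691²) = 0.390893 m.
That is 0.390893 m = 39.089 cm.

39.1 cm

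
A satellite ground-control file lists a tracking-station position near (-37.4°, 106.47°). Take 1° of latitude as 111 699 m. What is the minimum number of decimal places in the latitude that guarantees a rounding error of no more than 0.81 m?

One degree of latitude covers 111699 m.
Rounding to N decimal places gives at most 0.5 × 10⁻ᴺ degrees of error, i.e. 0.5 × 10⁻ᴺ × 111699 m.
Need 0.5 × 111699 × 10⁻ᴺ ≤ 0.81 → 10⁻ᴺ ≤ 1.450e-05, so N ≥ 4.84.
At 4 places the error can reach 5.58 m, but 5 places keeps it to 0.558 m.

5 decimal places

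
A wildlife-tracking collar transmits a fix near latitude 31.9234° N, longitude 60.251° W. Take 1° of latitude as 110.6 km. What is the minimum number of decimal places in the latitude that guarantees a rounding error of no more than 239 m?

One degree of latitude covers 110600 m.
N decimal places → at most half a unit in the last place, 0.5 × 10⁻ᴺ° = 110600/2 × 10⁻ᴺ m.
Setting 55300 × 10⁻ᴺ ≤ 239 gives 10ᴺ ≥ 231.4, i.e. N ≥ 2.36.
At 2 places the error can reach 553 m, but 3 places keeps it to 55.3 m.

3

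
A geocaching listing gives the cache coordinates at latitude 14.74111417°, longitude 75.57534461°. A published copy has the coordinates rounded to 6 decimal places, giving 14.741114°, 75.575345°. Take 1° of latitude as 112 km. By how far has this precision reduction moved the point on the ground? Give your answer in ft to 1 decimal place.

The latitude changed by +0.00000017° and the longitude by -0.00000039°.
North–south shift: 0.00000017 × 112000 = 0.01904 m.
East–west at this latitude: -0.00000039° × 112000 × cos 14.7411° ≈ -0.00000039 × 108314 = -0.0422423 m.
Combined displacement = (0.01904² + 0.0422423²)^½ ≈ 0.046335 m.
In feet: 0.046335 m ÷ 0.3048 ≈ 0.15202 ft.

0.2 ft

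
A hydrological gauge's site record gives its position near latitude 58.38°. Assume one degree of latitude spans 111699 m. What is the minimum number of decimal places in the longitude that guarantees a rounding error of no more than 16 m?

At 58.38° one degree of longitude covers 111699 × cos 58.38° ≈ 111699 × 0.5243 ≈ 58561.9 m.
N decimal places → at most half a unit in the last place, 0.5 × 10⁻ᴺ° = 58561.9/2 × 10⁻ᴺ m.
Setting 29281 × 10⁻ᴺ ≤ 16 gives 10ᴺ ≥ 1830, i.e. N ≥ 3.26.
At 3 places the error can reach 29.3 m, but 4 places keeps it to 2.93 m.

4 decimal places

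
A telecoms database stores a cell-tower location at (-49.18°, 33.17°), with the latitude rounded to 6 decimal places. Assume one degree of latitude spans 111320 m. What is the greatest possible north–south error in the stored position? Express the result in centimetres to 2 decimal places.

Rounding to 6 decimal places leaves the latitude within ±5e-07° of the true value.
Along the meridian that is 5e-07° × 111320 m/° = 0.05566 m.
That is 0.05566 m = 5.566 cm.

5.57 centimetres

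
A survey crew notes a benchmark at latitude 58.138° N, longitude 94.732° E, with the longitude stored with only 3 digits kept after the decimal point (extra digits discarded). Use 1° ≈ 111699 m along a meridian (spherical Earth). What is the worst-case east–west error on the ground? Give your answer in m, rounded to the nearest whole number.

Truncating at 3 decimal places can drop up to a full unit in the last place, so the longitude may be off by as much as 0.001°.
Parallels shrink by cos φ, so at 58.138° a degree of longitude is 111699 × 0.5279 ≈ 58963.1 m.
Maximum E–W displacement: 0.001 × 58963.1 = 58.9631 m.

59 m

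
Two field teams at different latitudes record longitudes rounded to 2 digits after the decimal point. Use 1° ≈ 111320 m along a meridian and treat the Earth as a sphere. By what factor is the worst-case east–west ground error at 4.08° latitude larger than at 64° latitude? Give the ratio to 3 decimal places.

2.275

Rounding to 2 decimal places leaves the longitude within ±0.005° of the true value.
Error at 4.08° = 0.005° × 111320 × cos 4.08° ≈ 556.6 × 0.9975 = 555.19 m.
At 64°: 0.005° × 111320 × cos 64° = 0.005 × 111320 × 0.4384 ≈ 244 m.
The ratio reduces to cos 4.08° / cos 64° = 0.9975/0.4384 ≈ 2.2754.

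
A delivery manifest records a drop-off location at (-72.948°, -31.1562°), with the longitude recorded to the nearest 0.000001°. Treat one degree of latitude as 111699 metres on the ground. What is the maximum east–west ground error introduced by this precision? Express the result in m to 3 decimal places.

0.016 m

Rounding to 6 decimal places leaves the longitude within ±5e-07° of the true value.
At latitude 72.948° a degree of longitude spans 111699 m × cos 72.948° = 111699 × 0.2932 ≈ 32754.6 m.
Maximum E–W displacement: 5e-07 × 32754.6 = 0.0163773 m.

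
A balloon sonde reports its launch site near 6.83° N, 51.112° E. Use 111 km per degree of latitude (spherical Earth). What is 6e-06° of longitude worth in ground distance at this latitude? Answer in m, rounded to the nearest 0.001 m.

0.661 m

One degree of longitude here spans 111000 × cos 6.83° = 111000 × 0.9929 ≈ 110212 m; 6e-06° of that is 0.661274 m.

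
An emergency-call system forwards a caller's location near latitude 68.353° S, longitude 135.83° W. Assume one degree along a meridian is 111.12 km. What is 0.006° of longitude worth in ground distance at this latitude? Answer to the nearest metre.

246 metres

One degree of longitude here spans 111120 × cos 68.353° = 111120 × 0.3689 ≈ 40990.7 m; 0.006° of that is 245.944 m.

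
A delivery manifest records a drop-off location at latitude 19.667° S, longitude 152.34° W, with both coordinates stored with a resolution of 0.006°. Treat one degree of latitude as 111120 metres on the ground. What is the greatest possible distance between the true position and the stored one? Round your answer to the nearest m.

458 m

With a 0.006° grid the true value lies within half a step, ±0.006°/2 = ±0.003°, of the stored one.
N–S: 0.003° × 111120 m/° = 333.36 m.
East–west component at 19.667°: 0.003° × 111120 × cos 19.667° ≈ 0.003 × 104638 ≈ 313.913 m.
The two errors are perpendicular, so the maximum displacement is √(333.36² + 313.913²) ≈ 457.898 m.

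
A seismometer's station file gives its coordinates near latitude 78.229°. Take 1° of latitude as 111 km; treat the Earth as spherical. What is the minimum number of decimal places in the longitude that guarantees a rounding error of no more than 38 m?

At 78.229° one degree of longitude covers 111000 × cos 78.229° ≈ 111000 × 0.2040 ≈ 22644.1 m.
With N decimal places the half-ulp bound is 0.5·10⁻ᴺ°, or 0.5·10⁻ᴺ × 22644.1 m on the ground.
Setting 11322 × 10⁻ᴺ ≤ 38 gives 10ᴺ ≥ 297.9, i.e. N ≥ 2.47.
N = 2 would give 113 m (too coarse); N = 3 gives 11.3 m ≤ 38 m.

3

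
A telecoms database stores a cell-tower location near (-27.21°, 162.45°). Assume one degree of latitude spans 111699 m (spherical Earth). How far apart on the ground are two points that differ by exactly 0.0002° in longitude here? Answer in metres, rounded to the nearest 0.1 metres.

19.9 metres

0.0002° of longitude at 27.21° is 0.0002 × 111699 × cos 27.21° ≈ 0.0002 × 99338 = 19.8676 m.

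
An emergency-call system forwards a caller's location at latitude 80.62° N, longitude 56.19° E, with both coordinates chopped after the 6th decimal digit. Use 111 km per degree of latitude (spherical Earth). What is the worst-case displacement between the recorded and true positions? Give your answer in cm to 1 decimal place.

Truncating at 6 decimal places can drop up to a full unit in the last place, so each coordinate may be off by as much as 1e-06°.
N–S: 1e-06° × 111000 m/° = 0.111 m.
East–west component at 80.62°: 1e-06° × 111000 × cos 80.62° ≈ 1e-06 × 18091 ≈ 0.018091 m.
Combining orthogonally: (0.111² + 0.018091²)^½ ≈ 0.112465 m.
That is 0.112465 m = 11.246 cm.

11.2 cm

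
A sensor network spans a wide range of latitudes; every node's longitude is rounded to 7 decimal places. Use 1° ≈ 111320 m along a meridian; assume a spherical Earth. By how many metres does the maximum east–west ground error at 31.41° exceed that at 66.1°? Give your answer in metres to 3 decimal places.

Rounding to 7 decimal places leaves the longitude within ±5e-08° of the true value.
At 31.41°: 5e-08° × 111320 × cos 31.41° = 5e-08 × 111320 × 0.8535 ≈ 0.0047504 m.
At 66.1°: 5e-08° × 111320 × cos 66.1° = 5e-08 × 111320 × 0.4051 ≈ 0.002255 m.
So the lower-latitude error exceeds the higher by 0.0047504 − 0.002255 = 0.0024953 m.

0.002 metres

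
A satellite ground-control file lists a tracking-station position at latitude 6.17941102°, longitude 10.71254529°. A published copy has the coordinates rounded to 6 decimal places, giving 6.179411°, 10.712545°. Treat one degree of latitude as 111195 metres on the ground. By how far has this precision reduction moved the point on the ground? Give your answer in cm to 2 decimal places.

3.21 cm

The latitude changed by +0.00000002° and the longitude by +0.00000029°.
North–south shift: 0.00000002 × 111195 = 0.0022239 m.
E–W at 6.17941°: 0.00000029° × 111195 × cos 6.17941° = 0.00000029 × 111195 × 0.9942 ≈ 0.0320592 m.
Hypotenuse of the two orthogonal shifts: √(0.0022239² + 0.0320592²) = 0.0321362 m.
That is 0.0321362 m = 3.2136 cm.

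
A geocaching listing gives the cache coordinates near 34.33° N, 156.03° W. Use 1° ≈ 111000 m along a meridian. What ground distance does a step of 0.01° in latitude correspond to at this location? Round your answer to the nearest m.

1110 m

Along a meridian 0.01° is 0.01 × 111000 = 1110 m.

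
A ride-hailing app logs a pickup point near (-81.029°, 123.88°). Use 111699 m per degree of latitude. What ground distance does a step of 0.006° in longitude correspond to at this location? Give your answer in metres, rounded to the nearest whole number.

105 metres

At 81.029° a degree of longitude is 111699 × cos 81.029° ≈ 17417.7 m, so 0.006° corresponds to 104.506 m.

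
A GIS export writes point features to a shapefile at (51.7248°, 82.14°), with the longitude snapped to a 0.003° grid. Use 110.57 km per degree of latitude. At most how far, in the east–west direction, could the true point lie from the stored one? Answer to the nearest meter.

With a 0.003° grid the true value lies within half a step, ±0.003°/2 = ±0.0015°, of the stored one.
One degree of longitude at 51.7248° is 110570 × cos 51.7248° ≈ 110570 × 0.6194 = 68491.4 m.
Maximum E–W displacement: 0.0015 × 68491.4 = 102.737 m.

103 meters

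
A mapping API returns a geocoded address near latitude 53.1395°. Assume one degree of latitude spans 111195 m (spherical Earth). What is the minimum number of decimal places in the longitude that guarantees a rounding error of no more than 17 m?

At 53.1395° one degree of longitude covers 111195 × cos 53.1395° ≈ 111195 × 0.5999 ≈ 66702.4 m.
N decimal places → at most half a unit in the last place, 0.5 × 10⁻ᴺ° = 66702.4/2 × 10⁻ᴺ m.
Setting 33351.2 × 10⁻ᴺ ≤ 17 gives 10ᴺ ≥ 1962, i.e. N ≥ 3.29.
N = 3 would give 33.4 m (too coarse); N = 4 gives 3.34 m ≤ 17 m.

4 decimal places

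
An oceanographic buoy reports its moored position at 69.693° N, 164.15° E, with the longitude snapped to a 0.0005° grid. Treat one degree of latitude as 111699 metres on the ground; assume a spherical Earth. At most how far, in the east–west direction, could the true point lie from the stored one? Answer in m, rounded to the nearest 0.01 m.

9.69 m

With a 0.0005° grid the true value lies within half a step, ±0.0005°/2 = ±0.00025°, of the stored one.
At latitude 69.693° a degree of longitude spans 111699 m × cos 69.693° = 111699 × 0.3471 ≈ 38765.2 m.
Maximum E–W displacement: 0.00025 × 38765.2 = 9.69129 m.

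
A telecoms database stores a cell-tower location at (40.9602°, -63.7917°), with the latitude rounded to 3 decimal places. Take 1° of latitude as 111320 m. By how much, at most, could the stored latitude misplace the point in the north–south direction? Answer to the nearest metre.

56 metres

Rounding to 3 decimal places leaves the latitude within ±0.0005° of the true value.
North–south distance: 0.0005° × 111320 m/° = 55.66 m.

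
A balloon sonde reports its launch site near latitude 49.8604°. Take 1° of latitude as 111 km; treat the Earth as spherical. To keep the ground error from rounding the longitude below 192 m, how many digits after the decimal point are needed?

3

At 49.8604° one degree of longitude covers 111000 × cos 49.8604° ≈ 111000 × 0.6447 ≈ 71556.4 m.
With N decimal places the half-ulp bound is 0.5·10⁻ᴺ°, or 0.5·10⁻ᴺ × 71556.4 m on the ground.
Setting 35778.2 × 10⁻ᴺ ≤ 192 gives 10ᴺ ≥ 186.3, i.e. N ≥ 2.27.
So 3 decimal places suffice (35.8 m); 2 would allow up to 358 m.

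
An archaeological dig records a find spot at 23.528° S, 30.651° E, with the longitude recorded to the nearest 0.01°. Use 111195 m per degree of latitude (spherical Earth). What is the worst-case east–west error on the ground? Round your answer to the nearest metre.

510 metres

Rounding to 2 decimal places leaves the longitude within ±0.005° of the true value.
One degree of longitude at 23.528° is 111195 × cos 23.528° ≈ 111195 × 0.9169 = 101951 m.
So at most 0.005° × 101951 ≈ 509.754 m east–west.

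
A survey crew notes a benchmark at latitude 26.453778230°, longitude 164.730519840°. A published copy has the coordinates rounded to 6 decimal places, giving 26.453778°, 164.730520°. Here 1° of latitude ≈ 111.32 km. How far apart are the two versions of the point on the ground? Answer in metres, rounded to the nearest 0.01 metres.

The latitude changed by +0.000000230° and the longitude by -0.000000160°.
North–south shift: 0.000000230 × 111320 = 0.0256036 m.
East–west at this latitude: -0.000000160° × 111320 × cos 26.4538° ≈ -0.000000160 × 99664.1 = -0.0159463 m.
Hypotenuse of the two orthogonal shifts: √(0.0256036² + 0.0159463²) = 0.0301633 m.

0.03 metres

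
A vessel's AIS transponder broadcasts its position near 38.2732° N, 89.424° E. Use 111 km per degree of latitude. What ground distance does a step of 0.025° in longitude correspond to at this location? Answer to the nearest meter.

2179 meters

0.025° of longitude at 38.2732° is 0.025 × 111000 × cos 38.2732° ≈ 0.025 × 87142.3 = 2178.56 m.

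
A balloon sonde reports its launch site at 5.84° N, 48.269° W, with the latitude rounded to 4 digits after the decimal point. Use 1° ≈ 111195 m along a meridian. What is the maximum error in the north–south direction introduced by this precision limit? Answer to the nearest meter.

6 meters

Rounding to 4 decimal places leaves the latitude within ±5e-05° of the true value.
So the N–S error is at most 5e-05 × 111195 = 5.55975 m.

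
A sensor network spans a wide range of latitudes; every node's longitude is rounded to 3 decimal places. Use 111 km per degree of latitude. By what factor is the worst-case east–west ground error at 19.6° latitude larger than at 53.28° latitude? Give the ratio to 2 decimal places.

Rounding to 3 decimal places leaves the longitude within ±0.0005° of the true value.
Error at 19.6° = 0.0005° × 111000 × cos 19.6° ≈ 55.5 × 0.9421 = 52.284 m.
Error at 53.28° = 0.0005° × 111000 × cos 53.28° ≈ 55.5 × 0.5979 = 33.184 m.
The ratio reduces to cos 19.6° / cos 53.28° = 0.9421/0.5979 ≈ 1.5756.

1.58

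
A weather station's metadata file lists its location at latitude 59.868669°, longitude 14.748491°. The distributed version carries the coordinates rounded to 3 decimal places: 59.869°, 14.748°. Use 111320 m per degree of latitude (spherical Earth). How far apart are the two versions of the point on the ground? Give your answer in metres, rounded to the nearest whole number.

Δlat = 59.868669 − 59.869 = -0.000331°; Δlon = 14.748491 − 14.748 = +0.000491°.
North–south shift: -0.000331 × 111320 = -36.8469 m.
East–west at this latitude: 0.000491° × 111320 × cos 59.869° ≈ 0.000491 × 55880.3 = 27.4372 m.
Combined displacement = (36.8469² + 27.4372²)^½ ≈ 45.9401 m.

46 metres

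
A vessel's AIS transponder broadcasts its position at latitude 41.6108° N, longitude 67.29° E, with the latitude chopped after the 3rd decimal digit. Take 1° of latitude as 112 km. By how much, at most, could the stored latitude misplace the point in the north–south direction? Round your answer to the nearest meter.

Truncating at 3 decimal places can drop up to a full unit in the last place, so the latitude may be off by as much as 0.001°.
Along the meridian that is 0.001° × 112000 m/° = 112 m.

112 meters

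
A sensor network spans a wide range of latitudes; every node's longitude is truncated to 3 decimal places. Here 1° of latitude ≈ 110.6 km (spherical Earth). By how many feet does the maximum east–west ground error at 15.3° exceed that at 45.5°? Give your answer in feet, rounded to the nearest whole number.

Truncating at 3 decimal places can drop up to a full unit in the last place, so the longitude may be off by as much as 0.001°.
At 15.3°: 0.001° × 110600 × cos 15.3° = 0.001 × 110600 × 0.9646 ≈ 106.68 m.
At 45.5°: 0.001° × 110600 × cos 45.5° = 0.001 × 110600 × 0.7009 ≈ 77.521 m.
So the lower-latitude error exceeds the higher by 106.68 − 77.521 = 29.159 m.
Converting: 29.1595 m × 3.2808 ft/m ≈ 95.668 ft.

96 feet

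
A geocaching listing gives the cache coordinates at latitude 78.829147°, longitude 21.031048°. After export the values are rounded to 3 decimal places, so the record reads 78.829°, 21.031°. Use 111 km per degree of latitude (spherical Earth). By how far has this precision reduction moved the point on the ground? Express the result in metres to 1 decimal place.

16.3 metres

The latitude changed by +0.000147° and the longitude by +0.000048°.
North–south shift: 0.000147 × 111000 = 16.317 m.
East–west at this latitude: 0.000048° × 111000 × cos 78.829° ≈ 0.000048 × 21504.9 = 1.03224 m.
Combined displacement = (16.317² + 1.03224²)^½ ≈ 16.3496 m.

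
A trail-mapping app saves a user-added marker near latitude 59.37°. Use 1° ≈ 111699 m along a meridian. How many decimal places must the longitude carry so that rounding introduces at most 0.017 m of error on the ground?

7 decimal places

At 59.37° one degree of longitude covers 111699 × cos 59.37° ≈ 111699 × 0.5095 ≈ 56909.8 m.
Rounding to N decimal places gives at most 0.5 × 10⁻ᴺ degrees of error, i.e. 0.5 × 10⁻ᴺ × 56909.8 m.
Need 0.5 × 56909.8 × 10⁻ᴺ ≤ 0.017 → 10⁻ᴺ ≤ 5.974e-07, so N ≥ 6.22.
So 7 decimal places suffice (0.00285 m); 6 would allow up to 0.0285 m.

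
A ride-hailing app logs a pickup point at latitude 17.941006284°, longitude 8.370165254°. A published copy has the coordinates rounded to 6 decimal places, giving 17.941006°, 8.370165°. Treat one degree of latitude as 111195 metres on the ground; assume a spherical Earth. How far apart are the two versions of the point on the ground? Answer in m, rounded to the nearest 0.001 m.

Δlat = 17.941006284 − 17.941006 = +0.000000284°; Δlon = 8.370165254 − 8.370165 = +0.000000254°.
North–south shift: 0.000000284 × 111195 = 0.0315794 m.
E–W at 17.941°: 0.000000254° × 111195 × cos 17.941° = 0.000000254 × 111195 × 0.9514 ≈ 0.0268702 m.
Combined displacement = (0.0315794² + 0.0268702²)^½ ≈ 0.041464 m.

0.041 m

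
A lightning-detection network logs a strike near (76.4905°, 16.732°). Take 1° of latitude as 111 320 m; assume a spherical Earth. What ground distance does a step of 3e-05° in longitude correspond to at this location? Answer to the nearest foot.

3 feet

At 76.4905° a degree of longitude is 111320 × cos 76.4905° ≈ 26005.1 m, so 3e-05° corresponds to 0.780153 m.
Converting: 0.780153 m × 3.2808 ft/m ≈ 2.5596 ft.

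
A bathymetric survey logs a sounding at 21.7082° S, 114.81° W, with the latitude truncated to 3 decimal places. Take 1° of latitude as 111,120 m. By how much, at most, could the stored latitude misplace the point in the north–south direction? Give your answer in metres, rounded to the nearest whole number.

111 metres

Truncating at 3 decimal places can drop up to a full unit in the last place, so the latitude may be off by as much as 0.001°.
So the N–S error is at most 0.001 × 111120 = 111.12 m.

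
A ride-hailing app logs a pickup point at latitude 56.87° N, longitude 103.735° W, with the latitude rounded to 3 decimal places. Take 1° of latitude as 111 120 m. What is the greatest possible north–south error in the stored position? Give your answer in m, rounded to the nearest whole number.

56 m

Rounding to 3 decimal places leaves the latitude within ±0.0005° of the true value.
Along the meridian that is 0.0005° × 111120 m/° = 55.56 m.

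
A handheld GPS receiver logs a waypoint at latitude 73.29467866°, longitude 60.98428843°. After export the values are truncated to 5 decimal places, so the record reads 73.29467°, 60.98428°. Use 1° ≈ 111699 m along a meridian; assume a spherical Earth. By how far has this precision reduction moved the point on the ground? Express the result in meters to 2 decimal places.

1.00 meters

Δlat = 73.29467866 − 73.29467 = +0.00000866°; Δlon = 60.98428843 − 60.98428 = +0.00000843°.
N–S: 0.00000866° × 111699 m/° = 0.967313 m.
E–W at 73.2947°: 0.00000843° × 111699 × cos 73.2947° = 0.00000843 × 111699 × 0.2874 ≈ 0.270669 m.
Distance: √(0.967313² + 0.270669²) ≈ 1.00447 m.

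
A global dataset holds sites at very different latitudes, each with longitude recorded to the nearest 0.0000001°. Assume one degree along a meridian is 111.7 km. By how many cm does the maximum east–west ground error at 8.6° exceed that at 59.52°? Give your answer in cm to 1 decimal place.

0.3 cm

Rounding to 7 decimal places leaves the longitude within ±5e-08° of the true value.
Error at 8.6° = 5e-08° × 111700 × cos 8.6° ≈ 0.005585 × 0.9888 = 0.0055222 m.
At 59.52°: 5e-08° × 111700 × cos 59.52° = 5e-08 × 111700 × 0.5072 ≈ 0.0028329 m.
Difference: 0.0055222 − 0.0028329 = 0.0026893 m.
That is 0.00268928 m = 0.26893 cm.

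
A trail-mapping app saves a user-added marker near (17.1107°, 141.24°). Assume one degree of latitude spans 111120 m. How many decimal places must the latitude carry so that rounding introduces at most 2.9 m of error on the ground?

One degree of latitude covers 111120 m.
N decimal places → at most half a unit in the last place, 0.5 × 10⁻ᴺ° = 111120/2 × 10⁻ᴺ m.
Need 0.5 × 111120 × 10⁻ᴺ ≤ 2.9 → 10⁻ᴺ ≤ 5.220e-05, so N ≥ 4.28.
So 5 decimal places suffice (0.556 m); 4 would allow up to 5.56 m.

5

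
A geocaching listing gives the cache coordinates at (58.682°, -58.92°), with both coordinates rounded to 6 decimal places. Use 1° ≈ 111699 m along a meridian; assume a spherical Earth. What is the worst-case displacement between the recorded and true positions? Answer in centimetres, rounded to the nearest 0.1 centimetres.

6.3 centimetres

Rounding to 6 decimal places leaves each coordinate within ±5e-07° of the true value.
Latitude error → 5e-07 × 111699 = 0.0558495 m along the meridian.
E–W at 58.682°: 5e-07° × 111699 × cos 58.682° = 5e-07 × 111699 × 0.5198 ≈ 0.0290299 m.
Combining orthogonally: (0.0558495² + 0.0290299²)^½ ≈ 0.0629436 m.
That is 0.0629436 m = 6.2944 cm.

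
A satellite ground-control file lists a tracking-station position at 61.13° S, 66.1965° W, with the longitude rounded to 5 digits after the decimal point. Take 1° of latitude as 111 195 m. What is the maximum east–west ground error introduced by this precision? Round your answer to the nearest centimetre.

Rounding to 5 decimal places leaves the longitude within ±5e-06° of the true value.
One degree of longitude at 61.13° is 111195 × cos 61.13° ≈ 111195 × 0.4828 = 53687.6 m.
So at most 5e-06° × 53687.6 ≈ 0.268438 m east–west.
That is 0.268438 m = 26.844 cm.

27 centimetres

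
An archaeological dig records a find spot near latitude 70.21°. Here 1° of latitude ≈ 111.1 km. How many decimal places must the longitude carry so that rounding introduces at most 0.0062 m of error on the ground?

7 decimal places

At 70.21° one degree of longitude covers 111100 × cos 70.21° ≈ 111100 × 0.3386 ≈ 37615.5 m.
Rounding to N decimal places gives at most 0.5 × 10⁻ᴺ degrees of error, i.e. 0.5 × 10⁻ᴺ × 37615.5 m.
Setting 18807.8 × 10⁻ᴺ ≤ 0.0062 gives 10ᴺ ≥ 3.034e+06, i.e. N ≥ 6.48.
So 7 decimal places suffice (0.00188 m); 6 would allow up to 0.0188 m.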